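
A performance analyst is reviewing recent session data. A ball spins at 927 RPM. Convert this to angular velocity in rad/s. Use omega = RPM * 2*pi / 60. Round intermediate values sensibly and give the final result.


omega = 927 * 2 * pi / 60
= 927 * 6.28318531 / 60
= 5824.513 / 60
= 97.075 rad/s

97.075 rad/s


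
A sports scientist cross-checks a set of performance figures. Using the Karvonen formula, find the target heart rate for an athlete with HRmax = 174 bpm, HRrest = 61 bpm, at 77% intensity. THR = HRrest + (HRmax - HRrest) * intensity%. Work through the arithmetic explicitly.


HRR = 174 - 61 = 113
THR = 61 + 113 * 0.77
= 61 + 87.01
= 148.01 bpm

148.01 bpm


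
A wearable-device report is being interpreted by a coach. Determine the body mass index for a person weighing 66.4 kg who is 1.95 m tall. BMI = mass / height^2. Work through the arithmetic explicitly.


BMI = mass / height^2
= 66.4 / 1.95^2
= 66.4 / 3.8025
= 17.46 kg/m^2

17.46 kg/m^2


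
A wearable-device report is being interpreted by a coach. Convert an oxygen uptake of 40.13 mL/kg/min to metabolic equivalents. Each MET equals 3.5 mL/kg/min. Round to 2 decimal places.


One MET = 3.5 mL/kg/min
Number of METs = 40.13 / 3.5
= 11.47 METs

11.47 METs


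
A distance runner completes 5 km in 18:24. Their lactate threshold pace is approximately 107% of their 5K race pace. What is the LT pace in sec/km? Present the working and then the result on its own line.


Convert to seconds: 18 min 24 s = 1104 s
Pace per km = 1104 / 5 = 220.8 s/km
LT pace = 220.8 * 1.07 = 236.26 s/km

236.26 s/km


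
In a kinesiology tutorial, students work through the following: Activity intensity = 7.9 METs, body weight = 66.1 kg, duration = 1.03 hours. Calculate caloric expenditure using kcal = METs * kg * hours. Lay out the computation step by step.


kcal = 7.9 * 66.1 * 1.03
= 522.19 * 1.03
= 537.86 kcal

537.86 kcal


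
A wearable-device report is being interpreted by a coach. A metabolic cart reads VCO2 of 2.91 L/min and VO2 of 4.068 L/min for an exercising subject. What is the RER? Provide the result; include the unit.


RER = VCO2 / VO2 = 2.91 / 4.068 = 0.7153

0.7153


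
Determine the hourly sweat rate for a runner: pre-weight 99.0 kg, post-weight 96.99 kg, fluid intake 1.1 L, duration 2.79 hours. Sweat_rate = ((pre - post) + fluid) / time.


Mass lost = 99.0 - 96.99 = 2.01 kg
Add fluid consumed: 2.01 + 1.1 = 3.11 L total sweat
Sweat rate = 3.11 / 2.79 = 1.115 L/h

1.115 L/h


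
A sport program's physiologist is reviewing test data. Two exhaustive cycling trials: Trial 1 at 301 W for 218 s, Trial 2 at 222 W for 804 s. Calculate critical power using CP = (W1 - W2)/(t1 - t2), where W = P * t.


W1 = 301 * 218 = 65618 J
W2 = 222 * 804 = 178488 J
CP = (65618 - 178488) / (218 - 804)
= -112870 / -586
= 192.61 W

192.61 W


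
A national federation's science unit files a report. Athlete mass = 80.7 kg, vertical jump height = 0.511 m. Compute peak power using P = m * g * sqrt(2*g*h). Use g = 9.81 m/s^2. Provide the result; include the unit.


sqrt(2 * 9.81 * 0.511) = sqrt(10.02582) = 3.166358 m/s
P = 80.7 * 9.81 * 3.166358
= 2506.7 W

2506.7 W


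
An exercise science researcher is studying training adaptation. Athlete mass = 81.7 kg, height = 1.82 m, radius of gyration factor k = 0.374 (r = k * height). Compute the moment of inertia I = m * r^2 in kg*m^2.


r = k * height = 0.374 * 1.82 = 0.68068 m
r^2 = 0.68068^2 = 0.463325
I = 81.7 * 0.463325 = 37.854 kg*m^2

37.854 kg*m^2


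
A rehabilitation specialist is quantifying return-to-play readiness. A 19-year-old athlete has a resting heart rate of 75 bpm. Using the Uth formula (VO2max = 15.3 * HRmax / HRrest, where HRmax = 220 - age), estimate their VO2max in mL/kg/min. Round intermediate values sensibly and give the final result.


HRmax = 220 - 19 = 201 bpm
Ratio = HRmax / HRrest = 201 / 75 = 2.68
VO2max = 15.3 * 2.68 = 41.0 mL/kg/min

41.0 mL/kg/min


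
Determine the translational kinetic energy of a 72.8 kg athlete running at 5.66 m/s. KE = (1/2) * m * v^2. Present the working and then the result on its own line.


KE = 0.5 * m * v^2
= 0.5 * 72.8 * 5.66^2
= 0.5 * 72.8 * 32.0356
= 1166.1 J

1166.1 J


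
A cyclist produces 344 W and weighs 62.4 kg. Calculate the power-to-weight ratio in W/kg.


P/W = power / mass
= 344 / 62.4
= 5.513 W/kg

5.513 W/kg


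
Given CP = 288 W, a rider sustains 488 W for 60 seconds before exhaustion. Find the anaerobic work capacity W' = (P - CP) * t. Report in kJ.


Excess power = 488 - 288 = 200 W
Work above CP = 200 * 60 = 12000 J
W' = 12.0 kJ

12.0 kJ


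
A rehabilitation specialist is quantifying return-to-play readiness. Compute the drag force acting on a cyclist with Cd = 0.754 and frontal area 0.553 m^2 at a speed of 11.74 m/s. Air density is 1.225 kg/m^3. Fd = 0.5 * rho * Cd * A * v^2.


Step 1: v^2 = 137.8276
Step 2: Fd = 0.5 * 1.225 * 0.754 * 0.553 * 137.8276
= 35.2 N

35.2 N


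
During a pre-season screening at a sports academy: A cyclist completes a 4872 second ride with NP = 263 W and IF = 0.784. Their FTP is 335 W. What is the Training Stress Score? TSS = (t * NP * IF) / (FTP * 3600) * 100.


t * NP * IF = 4872 * 263 * 0.784 = 1004567.424
FTP * 3600 = 1206000
TSS = (1004567.424 / 1206000) * 100 = 83.3

83.3 TSS


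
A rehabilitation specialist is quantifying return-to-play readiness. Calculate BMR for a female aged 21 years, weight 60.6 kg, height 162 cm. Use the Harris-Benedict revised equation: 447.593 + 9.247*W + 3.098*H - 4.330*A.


Substituting values:
W term = 9.247 * 60.6 = 560.3682
H term = 3.098 * 162 = 501.876
A term = 4.330 * 21 = 90.93
BMR = 1418.91 kcal/day

1418.91 kcal/day


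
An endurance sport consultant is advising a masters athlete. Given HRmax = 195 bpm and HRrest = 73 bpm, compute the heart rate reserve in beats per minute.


Heart rate reserve = maximum HR minus resting HR
HRR = 195 - 73 = 122 bpm

122 bpm


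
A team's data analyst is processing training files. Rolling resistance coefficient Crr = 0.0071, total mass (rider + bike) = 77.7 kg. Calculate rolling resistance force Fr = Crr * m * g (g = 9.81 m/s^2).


Fr = Crr * m * g
= 0.0071 * 77.7 * 9.81
= 5.412 N

5.412 N


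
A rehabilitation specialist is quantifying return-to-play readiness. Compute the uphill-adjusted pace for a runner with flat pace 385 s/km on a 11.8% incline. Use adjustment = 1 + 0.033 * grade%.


Adjustment factor = 1 + 0.033 * 11.8 = 1.3894
Grade-adjusted pace = 385 * 1.3894 = 534.92 s/km

534.92 s/km


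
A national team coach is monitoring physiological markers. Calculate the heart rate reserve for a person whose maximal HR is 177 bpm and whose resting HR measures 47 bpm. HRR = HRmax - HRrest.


HRmax = 177 bpm
HRrest = 47 bpm
HRR = 177 - 47 = 130 bpm

130 bpm


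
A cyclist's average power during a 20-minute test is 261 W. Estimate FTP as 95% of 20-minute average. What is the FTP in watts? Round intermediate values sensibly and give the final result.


FTP = 20-min power * 0.95
= 261 * 0.95
= 247.95 W

247.95 W


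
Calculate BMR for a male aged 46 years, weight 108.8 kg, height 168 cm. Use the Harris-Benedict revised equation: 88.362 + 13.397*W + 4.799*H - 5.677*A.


Substituting values:
W term = 13.397 * 108.8 = 1457.5936
H term = 4.799 * 168 = 806.232
A term = 5.677 * 46 = 261.142
BMR = 2091.05 kcal/day

2091.05 kcal/day


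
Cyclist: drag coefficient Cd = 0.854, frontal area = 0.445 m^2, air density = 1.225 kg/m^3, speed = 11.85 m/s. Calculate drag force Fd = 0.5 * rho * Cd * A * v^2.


v^2 = 11.85^2 = 140.4225
Fd = 0.5 * 1.225 * 0.854 * 0.445 * 140.4225
= 32.686 N

32.686 N


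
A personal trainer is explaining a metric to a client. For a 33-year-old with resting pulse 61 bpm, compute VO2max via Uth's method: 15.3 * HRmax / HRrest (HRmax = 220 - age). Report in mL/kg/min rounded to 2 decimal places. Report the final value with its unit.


Step 1: HRmax = 220 - 33 = 187 bpm
Step 2: Ratio = 187 / 61 = 3.0656
Step 3: VO2max = 15.3 * 3.0656 = 46.9 mL/kg/min

46.9 mL/kg/min


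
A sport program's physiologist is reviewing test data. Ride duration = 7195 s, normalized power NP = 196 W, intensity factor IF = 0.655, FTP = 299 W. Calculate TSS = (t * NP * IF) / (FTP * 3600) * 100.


Numerator = 7195 * 196 * 0.655 = 923694.1
Denominator = 299 * 3600 = 1076400
TSS = 923694.1 / 1076400 * 100
= 85.81

85.81 TSS


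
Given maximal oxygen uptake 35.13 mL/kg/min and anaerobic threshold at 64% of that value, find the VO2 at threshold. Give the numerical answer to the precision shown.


Percentage as decimal = 0.64
VO2 at AT = 35.13 * 0.64 = 22.48 mL/kg/min

22.48 mL/kg/min


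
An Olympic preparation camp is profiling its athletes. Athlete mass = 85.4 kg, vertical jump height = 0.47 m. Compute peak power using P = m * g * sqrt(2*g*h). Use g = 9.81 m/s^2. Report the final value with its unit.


sqrt(2 * 9.81 * 0.47) = sqrt(9.2214) = 3.036676 m/s
P = 85.4 * 9.81 * 3.036676
= 2544.05 W

2544.05 W


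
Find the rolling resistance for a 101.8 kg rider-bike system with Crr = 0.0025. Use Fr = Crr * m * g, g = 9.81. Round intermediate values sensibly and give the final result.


m * g = 101.8 * 9.81 = 998.658 N
Fr = 0.0025 * 998.658 = 2.497 N

2.497 N


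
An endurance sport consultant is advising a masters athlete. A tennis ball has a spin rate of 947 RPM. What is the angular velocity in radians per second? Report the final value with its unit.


Convert RPM to rad/s: multiply by 2*pi and divide by 60
omega = 947 * 2 * pi / 60
= 99.17 rad/s

99.17 rad/s


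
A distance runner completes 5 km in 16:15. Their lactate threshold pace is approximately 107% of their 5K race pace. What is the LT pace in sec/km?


Convert to seconds: 16 min 15 s = 975 s
Pace per km = 975 / 5 = 195.0 s/km
LT pace = 195.0 * 1.07 = 208.65 s/km

208.65 s/km


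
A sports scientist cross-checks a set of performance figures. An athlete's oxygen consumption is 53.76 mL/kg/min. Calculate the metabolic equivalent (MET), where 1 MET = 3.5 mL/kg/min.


MET = VO2 / 3.5
= 53.76 / 3.5
= 15.36 METs

15.36 METs


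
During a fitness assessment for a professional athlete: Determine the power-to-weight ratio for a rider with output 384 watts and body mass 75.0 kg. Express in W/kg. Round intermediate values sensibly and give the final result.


P/W = 384 / 75.0 = 5.12 W/kg

5.12 W/kg


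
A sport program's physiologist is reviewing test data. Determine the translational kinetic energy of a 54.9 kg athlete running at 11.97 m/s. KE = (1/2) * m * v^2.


KE = 0.5 * m * v^2
= 0.5 * 54.9 * 11.97^2
= 0.5 * 54.9 * 143.2809
= 3933.06 J

3933.06 J


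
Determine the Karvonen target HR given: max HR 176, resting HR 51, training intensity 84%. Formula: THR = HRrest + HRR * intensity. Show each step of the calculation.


HRR = HRmax - HRrest = 176 - 51 = 125
THR = 51 + 125 * 0.84
= 156.0 bpm

156.0 bpm


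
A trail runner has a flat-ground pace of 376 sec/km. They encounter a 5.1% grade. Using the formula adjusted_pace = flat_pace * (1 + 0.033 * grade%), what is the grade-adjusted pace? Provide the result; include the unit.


Grade factor = 1 + 0.033 * 5.1 = 1.1683
Adjusted = 376 * 1.1683 = 439.28 sec/km

439.28 s/km


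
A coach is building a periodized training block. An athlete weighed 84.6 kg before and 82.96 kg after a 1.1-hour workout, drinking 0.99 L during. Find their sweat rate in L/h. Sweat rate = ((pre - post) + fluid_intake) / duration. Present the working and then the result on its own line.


Body mass change = 1.64 kg
Total sweat loss = 1.64 + 0.99 = 2.63 L
Rate = 2.63 / 1.1 = 2.391 L/h

2.391 L/h


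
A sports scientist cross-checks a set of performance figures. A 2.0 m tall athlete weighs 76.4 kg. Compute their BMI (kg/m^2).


height^2 = 4.0 m^2
BMI = 76.4 / 4.0 = 19.1 kg/m^2

19.1 kg/m^2


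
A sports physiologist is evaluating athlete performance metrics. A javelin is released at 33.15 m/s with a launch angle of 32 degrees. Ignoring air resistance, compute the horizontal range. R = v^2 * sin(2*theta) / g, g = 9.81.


Launch speed squared = 1098.9225
sin(2 * 32 deg) = 0.898794
Range = 1098.9225 * 0.898794 / 9.81
= 100.683 m

100.683 m


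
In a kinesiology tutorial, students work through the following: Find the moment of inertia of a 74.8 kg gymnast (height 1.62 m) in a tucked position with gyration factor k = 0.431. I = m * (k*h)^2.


Radius of gyration = 0.431 * 1.62 = 0.69822 m
I = 74.8 * 0.69822^2
= 74.8 * 0.487511
= 36.466 kg*m^2

36.466 kg*m^2


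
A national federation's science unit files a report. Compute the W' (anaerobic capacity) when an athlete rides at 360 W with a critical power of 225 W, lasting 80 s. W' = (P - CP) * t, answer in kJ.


Above-CP power = 135 W
Duration = 80 s
W' = 135 * 80 = 10800 J
Convert: 10800 / 1000 = 10.8 kJ

10.8 kJ


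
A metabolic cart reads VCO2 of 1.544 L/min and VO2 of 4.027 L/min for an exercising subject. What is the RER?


RER = VCO2 / VO2 = 1.544 / 4.027 = 0.3834

0.3834


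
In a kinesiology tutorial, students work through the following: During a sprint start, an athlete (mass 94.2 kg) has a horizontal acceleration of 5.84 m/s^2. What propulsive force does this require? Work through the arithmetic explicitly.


Propulsive force = mass * acceleration
= 94.2 kg * 5.84 m/s^2
= 550.13 N

550.13 N


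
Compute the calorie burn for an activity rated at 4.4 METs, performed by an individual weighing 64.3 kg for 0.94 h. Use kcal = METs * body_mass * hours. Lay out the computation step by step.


Product of METs and mass = 4.4 * 64.3 = 282.92
Total kcal = 282.92 * 0.94 = 265.94 kcal

265.94 kcal


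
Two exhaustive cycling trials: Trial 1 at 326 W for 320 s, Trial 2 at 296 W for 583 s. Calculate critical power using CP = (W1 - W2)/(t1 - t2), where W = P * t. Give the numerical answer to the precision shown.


W1 = 326 * 320 = 104320 J
W2 = 296 * 583 = 172568 J
CP = (104320 - 172568) / (320 - 583)
= -68248 / -263
= 259.5 W

259.5 W


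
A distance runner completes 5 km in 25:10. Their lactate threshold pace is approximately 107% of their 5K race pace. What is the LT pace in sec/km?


Convert to seconds: 25 min 10 s = 1510 s
Pace per km = 1510 / 5 = 302.0 s/km
LT pace = 302.0 * 1.07 = 323.14 s/km

323.14 s/km


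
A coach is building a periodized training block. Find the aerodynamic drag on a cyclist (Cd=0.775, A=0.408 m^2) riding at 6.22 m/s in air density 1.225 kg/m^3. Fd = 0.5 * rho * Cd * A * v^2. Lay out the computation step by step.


Fd = 0.5 * 1.225 * 0.775 * 0.408 * 6.22^2
= 0.5 * 1.225 * 0.775 * 0.408 * 38.6884
= 7.493 N

7.493 N


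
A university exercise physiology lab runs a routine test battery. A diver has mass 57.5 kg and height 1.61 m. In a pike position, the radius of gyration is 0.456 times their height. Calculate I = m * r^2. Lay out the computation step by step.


r = 0.456 * 1.61 = 0.73416 m
I = m * r^2 = 57.5 * 0.538991 = 30.992 kg*m^2

30.992 kg*m^2


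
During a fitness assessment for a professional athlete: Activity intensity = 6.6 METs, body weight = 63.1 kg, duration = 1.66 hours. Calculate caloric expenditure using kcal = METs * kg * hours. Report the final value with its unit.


kcal = 6.6 * 63.1 * 1.66
= 416.46 * 1.66
= 691.32 kcal

691.32 kcal


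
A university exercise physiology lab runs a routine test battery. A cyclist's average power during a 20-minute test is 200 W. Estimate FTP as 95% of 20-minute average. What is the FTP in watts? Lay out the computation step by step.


FTP = 20-min power * 0.95
= 200 * 0.95
= 190.0 W

190.0 W


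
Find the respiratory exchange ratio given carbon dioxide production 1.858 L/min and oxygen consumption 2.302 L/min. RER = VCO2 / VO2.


VCO2 = 1.858 L/min
VO2 = 2.302 L/min
RER = 1.858 / 2.302 = 0.8071

0.8071


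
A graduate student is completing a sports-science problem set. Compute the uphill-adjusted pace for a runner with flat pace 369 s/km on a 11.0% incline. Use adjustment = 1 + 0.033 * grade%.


Adjustment factor = 1 + 0.033 * 11.0 = 1.363
Grade-adjusted pace = 369 * 1.363 = 502.95 s/km

502.95 s/km


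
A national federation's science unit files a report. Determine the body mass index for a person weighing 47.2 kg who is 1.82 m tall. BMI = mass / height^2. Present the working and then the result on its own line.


BMI = mass / height^2
= 47.2 / 1.82^2
= 47.2 / 3.3124
= 14.25 kg/m^2

14.25 kg/m^2


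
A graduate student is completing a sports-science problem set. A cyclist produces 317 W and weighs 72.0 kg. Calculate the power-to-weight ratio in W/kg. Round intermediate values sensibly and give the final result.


P/W = power / mass
= 317 / 72.0
= 4.403 W/kg

4.403 W/kg


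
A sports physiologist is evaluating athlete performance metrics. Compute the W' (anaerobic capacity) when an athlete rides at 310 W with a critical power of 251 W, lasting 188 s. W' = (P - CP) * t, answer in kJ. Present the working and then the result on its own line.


Above-CP power = 59 W
Duration = 188 s
W' = 59 * 188 = 11092 J
Convert: 11092 / 1000 = 11.092 kJ

11.092 kJ


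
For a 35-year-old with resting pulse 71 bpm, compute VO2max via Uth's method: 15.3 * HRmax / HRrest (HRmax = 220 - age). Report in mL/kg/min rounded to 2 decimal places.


Step 1: HRmax = 220 - 35 = 185 bpm
Step 2: Ratio = 185 / 71 = 2.6056
Step 3: VO2max = 15.3 * 2.6056 = 39.87 mL/kg/min

39.87 mL/kg/min


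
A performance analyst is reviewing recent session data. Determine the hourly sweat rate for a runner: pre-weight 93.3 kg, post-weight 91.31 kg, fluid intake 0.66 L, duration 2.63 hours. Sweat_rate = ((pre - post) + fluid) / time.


Mass lost = 93.3 - 91.31 = 1.99 kg
Add fluid consumed: 1.99 + 0.66 = 2.65 L total sweat
Sweat rate = 2.65 / 2.63 = 1.008 L/h

1.008 L/h


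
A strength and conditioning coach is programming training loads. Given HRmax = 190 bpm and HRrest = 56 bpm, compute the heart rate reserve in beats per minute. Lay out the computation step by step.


Heart rate reserve = maximum HR minus resting HR
HRR = 190 - 56 = 134 bpm

134 bpm


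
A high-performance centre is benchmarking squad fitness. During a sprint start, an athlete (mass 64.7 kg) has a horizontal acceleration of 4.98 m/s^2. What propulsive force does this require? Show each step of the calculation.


Propulsive force = mass * acceleration
= 64.7 kg * 4.98 m/s^2
= 322.21 N

322.21 N


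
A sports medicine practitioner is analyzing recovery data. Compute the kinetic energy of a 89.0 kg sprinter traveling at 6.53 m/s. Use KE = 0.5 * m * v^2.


Velocity squared = 42.6409
KE = 0.5 * 89.0 * 42.6409 = 1897.52 J

1897.52 J


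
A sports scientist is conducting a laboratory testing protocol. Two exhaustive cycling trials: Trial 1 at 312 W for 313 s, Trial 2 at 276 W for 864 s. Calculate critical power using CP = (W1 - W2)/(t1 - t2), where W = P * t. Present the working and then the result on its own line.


W1 = 312 * 313 = 97656 J
W2 = 276 * 864 = 238464 J
CP = (97656 - 238464) / (313 - 864)
= -140808 / -551
= 255.55 W

255.55 W


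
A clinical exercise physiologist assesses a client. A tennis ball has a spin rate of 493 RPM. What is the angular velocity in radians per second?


Convert RPM to rad/s: multiply by 2*pi and divide by 60
omega = 493 * 2 * pi / 60
= 51.627 rad/s

51.627 rad/s


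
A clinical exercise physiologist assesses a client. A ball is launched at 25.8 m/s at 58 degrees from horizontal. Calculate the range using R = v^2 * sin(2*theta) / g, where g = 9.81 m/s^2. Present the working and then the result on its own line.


sin(2 * 58) = sin(116) = 0.898794
v^2 = 25.8^2 = 665.64
R = 665.64 * 0.898794 / 9.81
= 60.986 m

60.986 m


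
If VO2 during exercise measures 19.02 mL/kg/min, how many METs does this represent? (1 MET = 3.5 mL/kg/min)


METs = VO2 / 3.5 = 19.02 / 3.5 = 5.43

5.43 METs


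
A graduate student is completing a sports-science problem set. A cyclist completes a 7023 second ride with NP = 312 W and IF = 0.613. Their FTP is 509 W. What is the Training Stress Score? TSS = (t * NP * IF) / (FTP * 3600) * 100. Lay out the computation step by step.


t * NP * IF = 7023 * 312 * 0.613 = 1343190.888
FTP * 3600 = 1832400
TSS = (1343190.888 / 1832400) * 100 = 73.3

73.3 TSS


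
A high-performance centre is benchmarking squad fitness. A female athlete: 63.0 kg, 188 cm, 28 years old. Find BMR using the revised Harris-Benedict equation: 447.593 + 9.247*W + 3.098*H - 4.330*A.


Intercept = 447.593
Weight contribution = 9.247 * 63.0 = 582.561
Height contribution = 3.098 * 188 = 582.424
Age contribution = 4.33 * 28 = 121.24
BMR = 447.593 + 582.561 + 582.424 - 121.24
= 1491.34 kcal/day

1491.34 kcal/day


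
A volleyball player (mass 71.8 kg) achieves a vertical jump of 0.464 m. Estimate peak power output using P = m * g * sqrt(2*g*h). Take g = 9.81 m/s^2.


2 * g * h = 2 * 9.81 * 0.464 = 9.10368
sqrt(9.10368) = 3.017231 m/s
P = 71.8 * 9.81 * 3.017231 = 2125.21 W

2125.21 W


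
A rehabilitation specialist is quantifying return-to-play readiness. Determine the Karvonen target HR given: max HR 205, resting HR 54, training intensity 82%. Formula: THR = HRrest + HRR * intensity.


HRR = HRmax - HRrest = 205 - 54 = 151
THR = 54 + 151 * 0.82
= 177.82 bpm

177.82 bpm


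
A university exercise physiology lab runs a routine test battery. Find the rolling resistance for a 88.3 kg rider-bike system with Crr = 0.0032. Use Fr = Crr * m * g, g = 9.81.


m * g = 88.3 * 9.81 = 866.223 N
Fr = 0.0032 * 866.223 = 2.772 N

2.772 N


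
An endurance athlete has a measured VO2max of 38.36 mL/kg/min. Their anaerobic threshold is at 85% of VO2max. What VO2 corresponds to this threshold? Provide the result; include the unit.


Anaerobic threshold VO2 = VO2max * 85%
= 38.36 * 0.85
= 32.61 mL/kg/min

32.61 mL/kg/min


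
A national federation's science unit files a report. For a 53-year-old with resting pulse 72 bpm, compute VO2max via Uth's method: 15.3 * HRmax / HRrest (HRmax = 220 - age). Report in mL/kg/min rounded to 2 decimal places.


Step 1: HRmax = 220 - 53 = 167 bpm
Step 2: Ratio = 167 / 72 = 2.3194
Step 3: VO2max = 15.3 * 2.3194 = 35.49 mL/kg/min

35.49 mL/kg/min


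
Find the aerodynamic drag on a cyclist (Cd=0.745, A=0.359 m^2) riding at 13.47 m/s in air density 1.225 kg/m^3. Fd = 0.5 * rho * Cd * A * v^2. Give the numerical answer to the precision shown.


Fd = 0.5 * 1.225 * 0.745 * 0.359 * 13.47^2
= 0.5 * 1.225 * 0.745 * 0.359 * 181.4409
= 29.723 N

29.723 N


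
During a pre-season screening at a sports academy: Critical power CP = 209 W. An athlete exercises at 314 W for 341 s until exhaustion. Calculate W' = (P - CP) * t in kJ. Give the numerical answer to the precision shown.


P - CP = 314 - 209 = 105 W
W' = 105 * 341 = 35805 J
= 35805 / 1000 = 35.805 kJ

35.805 kJ


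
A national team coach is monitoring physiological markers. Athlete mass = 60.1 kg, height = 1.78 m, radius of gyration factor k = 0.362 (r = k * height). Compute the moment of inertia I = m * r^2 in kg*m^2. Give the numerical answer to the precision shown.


r = k * height = 0.362 * 1.78 = 0.64436 m
r^2 = 0.64436^2 = 0.4152
I = 60.1 * 0.4152 = 24.954 kg*m^2

24.954 kg*m^2


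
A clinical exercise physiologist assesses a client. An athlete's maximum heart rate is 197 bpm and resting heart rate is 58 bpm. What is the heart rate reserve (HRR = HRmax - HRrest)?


HRR = HRmax - HRrest
= 197 - 58
= 139 bpm

139 bpm


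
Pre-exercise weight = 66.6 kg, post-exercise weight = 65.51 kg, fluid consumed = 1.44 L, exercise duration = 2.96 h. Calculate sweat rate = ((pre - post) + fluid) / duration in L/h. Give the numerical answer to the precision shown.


Weight loss = 66.6 - 65.51 = 1.09 kg (approx L)
Total sweat = 1.09 + 1.44 = 2.53 L
Sweat rate = 2.53 / 2.96 = 0.855 L/h

0.855 L/h


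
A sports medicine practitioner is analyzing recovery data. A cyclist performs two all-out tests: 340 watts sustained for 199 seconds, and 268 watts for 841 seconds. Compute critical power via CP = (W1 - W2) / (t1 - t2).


W1 = P1 * t1 = 340 * 199 = 67660 J
W2 = P2 * t2 = 268 * 841 = 225388 J
CP = (67660 - 225388) / (199 - 841)
= 245.68 W

245.68 W


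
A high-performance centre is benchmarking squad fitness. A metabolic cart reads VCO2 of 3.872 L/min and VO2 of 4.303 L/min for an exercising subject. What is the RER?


RER = VCO2 / VO2 = 3.872 / 4.303 = 0.8998

0.8998


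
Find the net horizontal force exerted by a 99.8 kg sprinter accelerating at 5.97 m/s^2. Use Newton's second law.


Newton's second law: F = m * a
F = 99.8 * 5.97 = 595.81 N

595.81 N


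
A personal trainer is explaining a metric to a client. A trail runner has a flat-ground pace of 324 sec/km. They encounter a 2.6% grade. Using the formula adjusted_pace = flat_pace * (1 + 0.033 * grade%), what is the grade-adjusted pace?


Grade factor = 1 + 0.033 * 2.6 = 1.0858
Adjusted = 324 * 1.0858 = 351.8 sec/km

351.8 s/km


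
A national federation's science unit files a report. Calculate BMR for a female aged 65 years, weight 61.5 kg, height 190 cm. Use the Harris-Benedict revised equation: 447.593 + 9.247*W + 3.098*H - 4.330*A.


Substituting values:
W term = 9.247 * 61.5 = 568.6905
H term = 3.098 * 190 = 588.62
A term = 4.330 * 65 = 281.45
BMR = 1323.45 kcal/day

1323.45 kcal/day


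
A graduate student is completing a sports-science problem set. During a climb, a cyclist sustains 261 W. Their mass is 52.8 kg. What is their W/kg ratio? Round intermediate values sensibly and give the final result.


Power-to-weight = 261 W / 52.8 kg
= 4.943 W/kg

4.943 W/kg


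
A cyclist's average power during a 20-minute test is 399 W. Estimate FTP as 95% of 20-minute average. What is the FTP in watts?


FTP = 20-min power * 0.95
= 399 * 0.95
= 379.05 W

379.05 W


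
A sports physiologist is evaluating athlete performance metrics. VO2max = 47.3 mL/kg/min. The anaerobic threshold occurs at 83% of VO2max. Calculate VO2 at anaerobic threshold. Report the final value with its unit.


AT fraction = 83 / 100 = 0.83
AT VO2 = 47.3 * 0.83
= 39.26 mL/kg/min

39.26 mL/kg/min


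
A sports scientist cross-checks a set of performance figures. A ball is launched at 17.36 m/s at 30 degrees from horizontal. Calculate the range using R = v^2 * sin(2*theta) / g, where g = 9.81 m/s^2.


sin(2 * 30) = sin(60) = 0.866025
v^2 = 17.36^2 = 301.3696
R = 301.3696 * 0.866025 / 9.81
= 26.605 m

26.605 m


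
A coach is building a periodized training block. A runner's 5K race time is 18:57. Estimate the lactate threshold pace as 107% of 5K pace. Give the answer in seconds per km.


Total race time = 18*60 + 57 = 1137 seconds
5K pace = 1137 / 5 = 227.4 sec/km
LT pace = 227.4 * 1.07 = 243.32 sec/km

243.32 s/km


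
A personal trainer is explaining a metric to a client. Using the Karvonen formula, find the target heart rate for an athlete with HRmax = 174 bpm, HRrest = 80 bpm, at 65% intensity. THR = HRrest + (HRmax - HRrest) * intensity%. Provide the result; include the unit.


HRR = 174 - 80 = 94
THR = 80 + 94 * 0.65
= 80 + 61.1
= 141.1 bpm

141.1 bpm


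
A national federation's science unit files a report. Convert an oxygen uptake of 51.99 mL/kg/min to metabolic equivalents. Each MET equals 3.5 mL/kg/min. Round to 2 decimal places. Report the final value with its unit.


One MET = 3.5 mL/kg/min
Number of METs = 51.99 / 3.5
= 14.85 METs

14.85 METs


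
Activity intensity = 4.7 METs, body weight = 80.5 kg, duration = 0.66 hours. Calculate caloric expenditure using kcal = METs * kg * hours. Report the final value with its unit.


kcal = 4.7 * 80.5 * 0.66
= 378.35 * 0.66
= 249.71 kcal

249.71 kcal


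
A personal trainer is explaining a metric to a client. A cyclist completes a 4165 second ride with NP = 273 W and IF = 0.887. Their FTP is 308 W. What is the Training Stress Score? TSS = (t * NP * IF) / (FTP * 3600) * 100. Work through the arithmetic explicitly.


t * NP * IF = 4165 * 273 * 0.887 = 1008558.915
FTP * 3600 = 1108800
TSS = (1008558.915 / 1108800) * 100 = 90.96

90.96 TSS


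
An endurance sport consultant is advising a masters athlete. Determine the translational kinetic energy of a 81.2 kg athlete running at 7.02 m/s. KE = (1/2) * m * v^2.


KE = 0.5 * m * v^2
= 0.5 * 81.2 * 7.02^2
= 0.5 * 81.2 * 49.2804
= 2000.78 J

2000.78 J


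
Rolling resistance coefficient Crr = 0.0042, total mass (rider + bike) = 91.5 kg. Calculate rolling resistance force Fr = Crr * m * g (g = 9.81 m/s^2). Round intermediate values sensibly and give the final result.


Fr = Crr * m * g
= 0.0042 * 91.5 * 9.81
= 3.77 N

3.77 N


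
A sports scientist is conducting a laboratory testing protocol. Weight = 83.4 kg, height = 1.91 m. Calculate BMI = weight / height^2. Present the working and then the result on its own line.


height^2 = 1.91^2 = 3.6481
BMI = 83.4 / 3.6481 = 22.86 kg/m^2

22.86 kg/m^2


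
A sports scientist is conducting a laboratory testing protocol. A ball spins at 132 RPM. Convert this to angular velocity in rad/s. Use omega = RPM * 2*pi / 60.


omega = 132 * 2 * pi / 60
= 132 * 6.28318531 / 60
= 829.38 / 60
= 13.823 rad/s

13.823 rad/s


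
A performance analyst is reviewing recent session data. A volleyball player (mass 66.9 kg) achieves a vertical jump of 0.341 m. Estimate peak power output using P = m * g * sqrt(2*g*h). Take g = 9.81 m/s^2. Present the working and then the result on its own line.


2 * g * h = 2 * 9.81 * 0.341 = 6.69042
sqrt(6.69042) = 2.586585 m/s
P = 66.9 * 9.81 * 2.586585 = 1697.55 W

1697.55 W


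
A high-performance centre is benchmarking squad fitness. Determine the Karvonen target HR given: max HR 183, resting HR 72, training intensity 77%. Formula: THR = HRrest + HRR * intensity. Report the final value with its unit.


HRR = HRmax - HRrest = 183 - 72 = 111
THR = 72 + 111 * 0.77
= 157.47 bpm

157.47 bpm


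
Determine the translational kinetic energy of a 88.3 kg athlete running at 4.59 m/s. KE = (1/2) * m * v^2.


KE = 0.5 * m * v^2
= 0.5 * 88.3 * 4.59^2
= 0.5 * 88.3 * 21.0681
= 930.16 J

930.16 J


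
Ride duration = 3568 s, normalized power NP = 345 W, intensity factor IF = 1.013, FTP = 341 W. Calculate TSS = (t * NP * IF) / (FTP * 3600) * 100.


Numerator = 3568 * 345 * 1.013 = 1246962.48
Denominator = 341 * 3600 = 1227600
TSS = 1246962.48 / 1227600 * 100
= 101.58

101.58 TSS


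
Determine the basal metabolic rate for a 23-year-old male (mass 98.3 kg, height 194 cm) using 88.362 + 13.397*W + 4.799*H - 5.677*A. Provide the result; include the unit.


BMR = 88.362 + 13.397*98.3 + 4.799*194 - 5.677*23
= 2205.72 kcal/day

2205.72 kcal/day


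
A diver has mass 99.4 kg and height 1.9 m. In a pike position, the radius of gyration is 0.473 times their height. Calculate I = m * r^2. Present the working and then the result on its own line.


r = 0.473 * 1.9 = 0.8987 m
I = m * r^2 = 99.4 * 0.807662 = 80.282 kg*m^2

80.282 kg*m^2


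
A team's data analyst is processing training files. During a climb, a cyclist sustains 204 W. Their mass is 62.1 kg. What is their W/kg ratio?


Power-to-weight = 204 W / 62.1 kg
= 3.285 W/kg

3.285 W/kg


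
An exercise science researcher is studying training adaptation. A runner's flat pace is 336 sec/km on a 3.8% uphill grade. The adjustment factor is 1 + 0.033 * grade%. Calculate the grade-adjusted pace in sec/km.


Factor = 1 + 0.033 * 3.8 = 1.1254
Adjusted pace = 336 * 1.1254
= 378.13 sec/km

378.13 s/km


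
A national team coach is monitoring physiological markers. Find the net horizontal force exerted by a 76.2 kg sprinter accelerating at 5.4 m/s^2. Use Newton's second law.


Newton's second law: F = m * a
F = 76.2 * 5.4 = 411.48 N

411.48 N


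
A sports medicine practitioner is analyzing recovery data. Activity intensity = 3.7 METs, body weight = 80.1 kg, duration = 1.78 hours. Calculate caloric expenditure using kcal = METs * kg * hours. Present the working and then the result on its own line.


kcal = 3.7 * 80.1 * 1.78
= 296.37 * 1.78
= 527.54 kcal

527.54 kcal


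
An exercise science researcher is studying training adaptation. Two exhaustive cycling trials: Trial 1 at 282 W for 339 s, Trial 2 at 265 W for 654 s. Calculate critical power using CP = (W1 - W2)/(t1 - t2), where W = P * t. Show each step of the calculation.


W1 = 282 * 339 = 95598 J
W2 = 265 * 654 = 173310 J
CP = (95598 - 173310) / (339 - 654)
= -77712 / -315
= 246.7 W

246.7 W


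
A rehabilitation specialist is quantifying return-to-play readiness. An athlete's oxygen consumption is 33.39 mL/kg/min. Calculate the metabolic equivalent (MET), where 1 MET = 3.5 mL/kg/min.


MET = VO2 / 3.5
= 33.39 / 3.5
= 9.54 METs

9.54 METs


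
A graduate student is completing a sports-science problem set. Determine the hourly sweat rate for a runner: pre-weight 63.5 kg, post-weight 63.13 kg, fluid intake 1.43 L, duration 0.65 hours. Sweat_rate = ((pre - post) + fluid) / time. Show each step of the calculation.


Mass lost = 63.5 - 63.13 = 0.37 kg
Add fluid consumed: 0.37 + 1.43 = 1.8 L total sweat
Sweat rate = 1.8 / 0.65 = 2.769 L/h

2.769 L/h


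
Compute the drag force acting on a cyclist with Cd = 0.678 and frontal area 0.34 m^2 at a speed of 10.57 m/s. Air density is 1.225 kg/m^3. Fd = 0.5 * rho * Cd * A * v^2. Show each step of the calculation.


Step 1: v^2 = 111.7249
Step 2: Fd = 0.5 * 1.225 * 0.678 * 0.34 * 111.7249
= 15.775 N

15.775 N


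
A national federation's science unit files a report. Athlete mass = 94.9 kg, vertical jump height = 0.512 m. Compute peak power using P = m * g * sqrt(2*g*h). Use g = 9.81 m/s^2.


sqrt(2 * 9.81 * 0.512) = sqrt(10.04544) = 3.169454 m/s
P = 94.9 * 9.81 * 3.169454
= 2950.66 W

2950.66 W


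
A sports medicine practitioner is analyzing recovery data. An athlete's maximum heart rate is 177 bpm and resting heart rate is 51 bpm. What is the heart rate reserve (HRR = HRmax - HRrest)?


HRR = HRmax - HRrest
= 177 - 51
= 126 bpm

126 bpm


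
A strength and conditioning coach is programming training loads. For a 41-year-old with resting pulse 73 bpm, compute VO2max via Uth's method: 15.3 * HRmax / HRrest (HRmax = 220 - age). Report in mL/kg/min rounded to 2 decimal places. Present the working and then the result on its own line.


Step 1: HRmax = 220 - 41 = 179 bpm
Step 2: Ratio = 179 / 73 = 2.4521
Step 3: VO2max = 15.3 * 2.4521 = 37.52 mL/kg/min

37.52 mL/kg/min


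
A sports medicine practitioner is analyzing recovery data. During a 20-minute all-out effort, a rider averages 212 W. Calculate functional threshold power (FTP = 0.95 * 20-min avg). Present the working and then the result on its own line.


FTP = 0.95 * 212
= 201.4 W

201.4 W


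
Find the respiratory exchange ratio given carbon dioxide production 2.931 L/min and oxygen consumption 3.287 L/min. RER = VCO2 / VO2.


VCO2 = 2.931 L/min
VO2 = 3.287 L/min
RER = 2.931 / 3.287 = 0.8917

0.8917


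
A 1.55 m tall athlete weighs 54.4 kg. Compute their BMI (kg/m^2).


height^2 = 2.4025 m^2
BMI = 54.4 / 2.4025 = 22.64 kg/m^2

22.64 kg/m^2


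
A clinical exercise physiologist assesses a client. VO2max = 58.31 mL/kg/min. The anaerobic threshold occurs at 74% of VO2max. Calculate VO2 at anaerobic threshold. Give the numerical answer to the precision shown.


AT fraction = 74 / 100 = 0.74
AT VO2 = 58.31 * 0.74
= 43.15 mL/kg/min

43.15 mL/kg/min


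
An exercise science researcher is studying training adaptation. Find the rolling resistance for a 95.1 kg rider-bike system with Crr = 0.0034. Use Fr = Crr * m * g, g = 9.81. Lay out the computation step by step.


m * g = 95.1 * 9.81 = 932.931 N
Fr = 0.0034 * 932.931 = 3.172 N

3.172 N


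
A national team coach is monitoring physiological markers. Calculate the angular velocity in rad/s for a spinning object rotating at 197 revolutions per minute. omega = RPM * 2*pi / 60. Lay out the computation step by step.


omega = RPM * 2*pi / 60
= 197 * 6.28318531 / 60
= 20.63 rad/s

20.63 rad/s


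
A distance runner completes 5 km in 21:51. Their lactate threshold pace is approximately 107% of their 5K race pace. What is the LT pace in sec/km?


Convert to seconds: 21 min 51 s = 1311 s
Pace per km = 1311 / 5 = 262.2 s/km
LT pace = 262.2 * 1.07 = 280.55 s/km

280.55 s/km


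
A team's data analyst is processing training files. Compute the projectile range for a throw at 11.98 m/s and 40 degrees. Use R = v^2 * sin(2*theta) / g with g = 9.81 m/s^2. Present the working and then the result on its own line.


Two times the angle = 80 degrees
sin(80) = 0.984808
R = 143.5204 * 0.984808 / 9.81 = 14.408 m

14.408 m


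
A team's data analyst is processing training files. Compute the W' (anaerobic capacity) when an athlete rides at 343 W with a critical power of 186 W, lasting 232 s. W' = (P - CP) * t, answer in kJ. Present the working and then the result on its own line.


Above-CP power = 157 W
Duration = 232 s
W' = 157 * 232 = 36424 J
Convert: 36424 / 1000 = 36.424 kJ

36.424 kJ


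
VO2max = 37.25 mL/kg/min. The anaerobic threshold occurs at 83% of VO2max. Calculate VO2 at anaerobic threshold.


AT fraction = 83 / 100 = 0.83
AT VO2 = 37.25 * 0.83
= 30.92 mL/kg/min

30.92 mL/kg/min


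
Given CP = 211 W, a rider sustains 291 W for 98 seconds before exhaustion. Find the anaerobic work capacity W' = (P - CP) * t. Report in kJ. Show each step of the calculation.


Excess power = 291 - 211 = 80 W
Work above CP = 80 * 98 = 7840 J
W' = 7.84 kJ

7.84 kJ


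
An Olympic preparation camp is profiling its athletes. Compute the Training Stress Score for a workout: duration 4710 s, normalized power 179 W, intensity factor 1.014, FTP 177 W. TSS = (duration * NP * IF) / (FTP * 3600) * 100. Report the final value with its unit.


Product = 4710 * 179 * 1.014 = 854893.26
Base = 177 * 3600 = 637200
TSS = 854893.26 / 637200 * 100 = 134.16

134.16 TSS


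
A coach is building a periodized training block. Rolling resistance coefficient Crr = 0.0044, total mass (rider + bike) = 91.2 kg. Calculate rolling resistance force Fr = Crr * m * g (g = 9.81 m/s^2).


Fr = Crr * m * g
= 0.0044 * 91.2 * 9.81
= 3.937 N

3.937 N


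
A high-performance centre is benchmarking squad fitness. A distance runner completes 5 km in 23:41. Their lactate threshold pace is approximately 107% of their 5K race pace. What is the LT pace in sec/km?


Convert to seconds: 23 min 41 s = 1421 s
Pace per km = 1421 / 5 = 284.2 s/km
LT pace = 284.2 * 1.07 = 304.09 s/km

304.09 s/km


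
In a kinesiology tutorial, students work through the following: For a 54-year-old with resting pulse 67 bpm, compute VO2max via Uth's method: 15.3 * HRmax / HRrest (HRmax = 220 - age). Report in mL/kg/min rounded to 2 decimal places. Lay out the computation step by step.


Step 1: HRmax = 220 - 54 = 166 bpm
Step 2: Ratio = 166 / 67 = 2.4776
Step 3: VO2max = 15.3 * 2.4776 = 37.91 mL/kg/min

37.91 mL/kg/min


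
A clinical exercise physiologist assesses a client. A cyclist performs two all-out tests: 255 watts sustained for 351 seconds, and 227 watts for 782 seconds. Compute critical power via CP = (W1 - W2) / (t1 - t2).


W1 = P1 * t1 = 255 * 351 = 89505 J
W2 = P2 * t2 = 227 * 782 = 177514 J
CP = (89505 - 177514) / (351 - 782)
= 204.2 W

204.2 W


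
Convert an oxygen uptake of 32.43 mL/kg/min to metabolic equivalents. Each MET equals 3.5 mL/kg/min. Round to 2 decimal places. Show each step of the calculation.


One MET = 3.5 mL/kg/min
Number of METs = 32.43 / 3.5
= 9.27 METs

9.27 METs


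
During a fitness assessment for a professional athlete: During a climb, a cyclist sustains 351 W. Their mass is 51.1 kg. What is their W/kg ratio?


Power-to-weight = 351 W / 51.1 kg
= 6.869 W/kg

6.869 W/kg


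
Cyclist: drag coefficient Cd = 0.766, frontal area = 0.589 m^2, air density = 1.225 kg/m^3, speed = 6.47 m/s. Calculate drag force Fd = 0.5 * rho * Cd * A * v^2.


v^2 = 6.47^2 = 41.8609
Fd = 0.5 * 1.225 * 0.766 * 0.589 * 41.8609
= 11.568 N

11.568 N
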